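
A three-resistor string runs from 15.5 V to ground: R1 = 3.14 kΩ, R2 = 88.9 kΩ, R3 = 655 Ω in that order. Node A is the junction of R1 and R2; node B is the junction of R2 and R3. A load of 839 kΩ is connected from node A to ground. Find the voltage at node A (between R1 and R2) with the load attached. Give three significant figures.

V ≈ 14.9 V

Below node A the series string R2+R3 = 89560 Ω sits in parallel with the 839000 Ω load: 80920 Ω.
V_A = 15.5 × 80920/(3140 + 80920) = 14.9 V.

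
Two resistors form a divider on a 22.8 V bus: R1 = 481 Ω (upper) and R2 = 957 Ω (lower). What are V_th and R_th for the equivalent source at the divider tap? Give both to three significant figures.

V_th = 15.2 V, R_th = 320 Ω

V_th is the open-circuit tap voltage: 22.8 × 957/(481 + 957) = 15.2 V.
With the supply zeroed, R1 and R2 appear in parallel from the tap: R_th = R1‖R2 = (481 × 957)/1438 = 320 Ω.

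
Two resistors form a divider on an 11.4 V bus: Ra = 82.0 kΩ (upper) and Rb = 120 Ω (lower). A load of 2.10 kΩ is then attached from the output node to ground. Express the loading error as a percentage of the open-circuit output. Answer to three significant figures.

5.40 %

The divider's output (Thévenin) resistance is Ra‖Rb = 119.8 Ω.
Fractional drop under load = R_th/(R_th + R_L) = 119.8 / (119.8 + 2100) = 0.05398.
So the output falls by 5.40 %.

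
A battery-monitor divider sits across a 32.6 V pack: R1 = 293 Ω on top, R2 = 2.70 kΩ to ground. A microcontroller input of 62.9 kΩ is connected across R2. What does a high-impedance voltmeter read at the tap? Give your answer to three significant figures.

V_out ≈ 29.3 V

The load sits in parallel with R2: R2‖R_L = (2700 × 62900) / (2700 + 62900) = 2589 Ω.
V_out = 32.6 × 2589 / (293 + 2589) = 32.6 × 2589/2882 = 29.3 V.
(Unloaded it would have been 29.4 V.)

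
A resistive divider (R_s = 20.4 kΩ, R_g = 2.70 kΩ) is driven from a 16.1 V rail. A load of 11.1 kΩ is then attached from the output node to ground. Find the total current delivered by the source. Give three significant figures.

R_g‖R_L = 2.172 kΩ, so the source sees R_s + R_g‖R_L = 22.57 kΩ.
I = 16.1 V / 22.57 kΩ = 0.713 mA.

I ≈ 0.713 mA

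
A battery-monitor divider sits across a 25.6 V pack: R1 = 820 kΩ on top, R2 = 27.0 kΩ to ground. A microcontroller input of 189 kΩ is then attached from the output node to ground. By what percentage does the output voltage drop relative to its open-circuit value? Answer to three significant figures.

12.1 %

The divider's output (Thévenin) resistance is R1‖R2 = 26.14 kΩ.
Fractional drop under load = R_th/(R_th + R_L) = 26.14 / (26.14 + 189) = 0.1215.
So the output falls by 12.1 %.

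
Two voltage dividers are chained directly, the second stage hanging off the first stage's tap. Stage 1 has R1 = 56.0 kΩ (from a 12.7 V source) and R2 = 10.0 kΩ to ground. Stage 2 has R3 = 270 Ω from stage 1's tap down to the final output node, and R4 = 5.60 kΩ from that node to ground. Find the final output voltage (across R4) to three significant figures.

Stage 2 presents R3+R4 = 5870 Ω as a load on stage 1's tap.
Stage 1's lower leg becomes R2‖(R3+R4) = 3699 Ω, so V_mid = 12.7 × 3699/59700 = 0.7869 V.
Stage 2 is itself unloaded: V_out = V_mid × R4/(R3+R4) = 0.7869 × 5600/5870 = 0.751 V.

V_out ≈ 0.751 V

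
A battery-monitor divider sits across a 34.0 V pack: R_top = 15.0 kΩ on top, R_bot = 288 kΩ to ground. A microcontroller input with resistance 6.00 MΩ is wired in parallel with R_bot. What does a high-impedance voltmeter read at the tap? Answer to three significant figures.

The load sits in parallel with R_bot: R_bot‖R_L = (288 × 6000) / (288 + 6000) = 274.8 kΩ.
V_out = 34.0 × 274.8 / (15.0 + 274.8) = 34.0 × 274.8/289.8 = 32.2 V.

V_out ≈ 32.2 V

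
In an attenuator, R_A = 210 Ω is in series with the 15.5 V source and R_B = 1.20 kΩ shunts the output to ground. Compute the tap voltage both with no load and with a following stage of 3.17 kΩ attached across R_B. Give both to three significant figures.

Open-circuit: V = 15.5 × 1200/(210 + 1200) = 13.2 V.
With the load, R_B becomes R_B‖R_L = 870.5 Ω, so V = 15.5 × 870.5/1080 = 12.5 V.

Unloaded: 13.2 V; loaded: 12.5 V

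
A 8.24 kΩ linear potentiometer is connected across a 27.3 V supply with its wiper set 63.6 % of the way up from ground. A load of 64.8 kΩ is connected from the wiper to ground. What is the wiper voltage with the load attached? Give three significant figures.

V ≈ 16.9 V

The wiper splits the pot into (1−α)R = 2.999 kΩ above and αR = 5.241 kΩ below.
Lower section ‖ load = 4.849 kΩ.
V_wiper = 27.3 × 4.849/(2.999 + 4.849) = 16.9 V.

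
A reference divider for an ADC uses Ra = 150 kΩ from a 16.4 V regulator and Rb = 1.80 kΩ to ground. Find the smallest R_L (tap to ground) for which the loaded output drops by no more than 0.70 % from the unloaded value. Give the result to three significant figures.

Output resistance R_th = Ra‖Rb = (150 × 1.80)/151.8 = 1.779 kΩ.
The fractional drop is R_th/(R_th + R_L); requiring this ≤ 0.00700 gives R_L ≥ R_th(1/0.00700 − 1) = 1.779 × 141.9 = 252 kΩ.

R_L(min) ≈ 252 kΩ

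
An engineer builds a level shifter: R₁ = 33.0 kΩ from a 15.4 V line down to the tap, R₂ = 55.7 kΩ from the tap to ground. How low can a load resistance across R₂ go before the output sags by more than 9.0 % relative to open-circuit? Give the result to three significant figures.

Output resistance R_th = R₁‖R₂ = (33.0 × 55.7)/88.70 = 20.72 kΩ.
The fractional drop is R_th/(R_th + R_L); requiring this ≤ 0.0900 gives R_L ≥ R_th(1/0.0900 − 1) = 20.72 × 10.11 = 210 kΩ.

R_L(min) ≈ 210 kΩ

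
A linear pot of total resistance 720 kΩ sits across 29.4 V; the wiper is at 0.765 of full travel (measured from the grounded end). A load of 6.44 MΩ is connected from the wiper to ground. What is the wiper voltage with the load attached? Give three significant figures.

V ≈ 22.0 V

The wiper splits the pot into (1−α)R = 169.2 kΩ above and αR = 550.8 kΩ below.
Lower section ‖ load = 507.4 kΩ.
V_wiper = 29.4 × 507.4/(169.2 + 507.4) = 22.0 V.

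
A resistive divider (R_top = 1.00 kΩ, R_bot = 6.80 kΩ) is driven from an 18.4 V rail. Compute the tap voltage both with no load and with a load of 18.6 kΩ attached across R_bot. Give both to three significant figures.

Unloaded: 16.0 V; loaded: 15.3 V

Open-circuit: V = 18.4 × 6.80/(1.00 + 6.80) = 16.0 V.
With the load, R_bot becomes R_bot‖R_L = 4.980 kΩ, so V = 18.4 × 4.980/5.980 = 15.3 V.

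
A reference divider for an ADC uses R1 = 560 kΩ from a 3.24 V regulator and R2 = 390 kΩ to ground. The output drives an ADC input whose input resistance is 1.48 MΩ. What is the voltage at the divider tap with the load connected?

The load sits in parallel with R2: R2‖R_L = (390 × 1480) / (390 + 1480) = 308.7 kΩ.
V_out = 3.24 × 308.7 / (560 + 308.7) = 3.24 × 308.7/868.7 = 1.15 V.

V_out ≈ 1.15 V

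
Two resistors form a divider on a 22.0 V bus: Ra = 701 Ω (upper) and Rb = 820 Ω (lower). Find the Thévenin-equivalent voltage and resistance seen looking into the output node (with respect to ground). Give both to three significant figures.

V_th is the open-circuit tap voltage: 22.0 × 820/(701 + 820) = 11.9 V.
With the supply zeroed, Ra and Rb appear in parallel from the tap: R_th = Ra‖Rb = (701 × 820)/1521 = 378 Ω.

V_th = 11.9 V, R_th = 378 Ω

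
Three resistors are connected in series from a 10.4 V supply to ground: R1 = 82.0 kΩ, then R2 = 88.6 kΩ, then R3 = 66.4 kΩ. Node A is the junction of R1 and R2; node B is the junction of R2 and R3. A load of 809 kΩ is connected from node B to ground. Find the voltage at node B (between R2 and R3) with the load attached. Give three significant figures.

At node B, R3 is in parallel with the load: R3‖R_L = 61.36 kΩ.
Below node A the resistance is R2 + (R3‖R_L) = 150.0 kΩ, so V_A = 10.4 × 150.0/232.0 = 6.724 V.
Then V_B = V_A × (R3‖R_L)/(R2 + R3‖R_L) = 6.724 × 61.36/150.0 = 2.75 V.

V ≈ 2.75 V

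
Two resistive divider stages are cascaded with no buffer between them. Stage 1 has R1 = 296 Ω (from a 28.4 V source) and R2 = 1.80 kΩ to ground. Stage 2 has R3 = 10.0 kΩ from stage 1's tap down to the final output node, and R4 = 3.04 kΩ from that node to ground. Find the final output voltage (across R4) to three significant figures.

Stage 2 presents R3+R4 = 13040 Ω as a load on stage 1's tap.
Stage 1's lower leg becomes R2‖(R3+R4) = 1582 Ω, so V_mid = 28.4 × 1582/1878 = 23.92 V.
Stage 2 is itself unloaded: V_out = V_mid × R4/(R3+R4) = 23.92 × 3040/13040 = 5.58 V.

V_out ≈ 5.58 V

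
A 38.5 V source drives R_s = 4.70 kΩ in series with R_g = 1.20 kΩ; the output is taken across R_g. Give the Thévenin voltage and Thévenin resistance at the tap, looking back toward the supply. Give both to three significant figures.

V_th is the open-circuit tap voltage: 38.5 × 1.20/(4.70 + 1.20) = 7.83 V.
With the supply zeroed, R_s and R_g appear in parallel from the tap: R_th = R_s‖R_g = (4.70 × 1.20)/5.900 = 956 Ω.

V_th = 7.83 V, R_th = 956 Ω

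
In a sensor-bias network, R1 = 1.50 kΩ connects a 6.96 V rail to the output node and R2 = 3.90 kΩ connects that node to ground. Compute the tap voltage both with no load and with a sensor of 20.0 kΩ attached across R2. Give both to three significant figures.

Open-circuit: V = 6.96 × 3.90/(1.50 + 3.90) = 5.03 V.
With the load, R2 becomes R2‖R_L = 3.264 kΩ, so V = 6.96 × 3.264/4.764 = 4.77 V.

Unloaded: 5.03 V; loaded: 4.77 V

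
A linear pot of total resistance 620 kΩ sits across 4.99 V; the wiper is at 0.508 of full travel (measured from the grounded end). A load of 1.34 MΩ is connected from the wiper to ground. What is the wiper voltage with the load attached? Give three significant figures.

V ≈ 2.27 V

The wiper splits the pot into (1−α)R = 305.0 kΩ above and αR = 315.0 kΩ below.
Lower section ‖ load = 255.0 kΩ.
V_wiper = 4.99 × 255.0/(305.0 + 255.0) = 2.27 V.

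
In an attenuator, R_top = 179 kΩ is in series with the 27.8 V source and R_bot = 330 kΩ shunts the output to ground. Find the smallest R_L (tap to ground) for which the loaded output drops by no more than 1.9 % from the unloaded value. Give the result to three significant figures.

Output resistance R_th = R_top‖R_bot = (179 × 330)/509.0 = 116.1 kΩ.
The fractional drop is R_th/(R_th + R_L); requiring this ≤ 0.0190 gives R_L ≥ R_th(1/0.0190 − 1) = 116.1 × 51.63 = 5.99 MΩ.

R_L(min) ≈ 5.99 MΩ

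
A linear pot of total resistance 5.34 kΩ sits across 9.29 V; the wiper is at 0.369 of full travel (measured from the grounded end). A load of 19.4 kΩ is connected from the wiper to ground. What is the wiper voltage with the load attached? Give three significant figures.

V ≈ 3.22 V

The wiper splits the pot into (1−α)R = 3.370 kΩ above and αR = 1.970 kΩ below.
Lower section ‖ load = 1.789 kΩ.
V_wiper = 9.29 × 1.789/(3.370 + 1.789) = 3.22 V.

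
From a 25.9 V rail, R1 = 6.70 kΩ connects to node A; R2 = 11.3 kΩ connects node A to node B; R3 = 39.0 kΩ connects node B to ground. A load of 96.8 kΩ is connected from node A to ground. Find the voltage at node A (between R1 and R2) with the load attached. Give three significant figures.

V ≈ 21.5 V

Below node A the series string R2+R3 = 50.30 kΩ sits in parallel with the 96.8 kΩ load: 33.10 kΩ.
V_A = 25.9 × 33.10/(6.70 + 33.10) = 21.5 V.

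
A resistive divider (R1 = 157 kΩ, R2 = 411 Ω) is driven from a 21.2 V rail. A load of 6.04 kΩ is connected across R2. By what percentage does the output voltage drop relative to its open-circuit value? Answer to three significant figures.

6.36 %

The divider's output (Thévenin) resistance is R1‖R2 = 409.9 Ω.
Fractional drop under load = R_th/(R_th + R_L) = 409.9 / (409.9 + 6040) = 0.06356.
So the output falls by 6.36 %.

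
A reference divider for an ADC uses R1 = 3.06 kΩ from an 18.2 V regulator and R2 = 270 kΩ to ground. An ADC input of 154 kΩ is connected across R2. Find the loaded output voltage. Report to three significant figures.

The load sits in parallel with R2: R2‖R_L = (270 × 154) / (270 + 154) = 98.07 kΩ.
V_out = 18.2 × 98.07 / (3.06 + 98.07) = 18.2 × 98.07/101.1 = 17.6 V.

V_out ≈ 17.6 V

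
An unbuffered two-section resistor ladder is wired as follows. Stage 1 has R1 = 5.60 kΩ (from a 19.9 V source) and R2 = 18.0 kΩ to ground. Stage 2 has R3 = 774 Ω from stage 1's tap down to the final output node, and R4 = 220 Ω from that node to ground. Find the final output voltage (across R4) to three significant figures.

Stage 2 presents R3+R4 = 994.0 Ω as a load on stage 1's tap.
Stage 1's lower leg becomes R2‖(R3+R4) = 942.0 Ω, so V_mid = 19.9 × 942.0/6542 = 2.865 V.
Stage 2 is itself unloaded: V_out = V_mid × R4/(R3+R4) = 2.865 × 220/994.0 = 0.634 V.

V_out ≈ 0.634 V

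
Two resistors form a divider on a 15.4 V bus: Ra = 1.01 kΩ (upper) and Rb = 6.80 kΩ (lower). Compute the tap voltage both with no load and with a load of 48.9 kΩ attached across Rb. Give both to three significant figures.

Open-circuit: V = 15.4 × 6.80/(1.01 + 6.80) = 13.4 V.
With the load, Rb becomes Rb‖R_L = 5.970 kΩ, so V = 15.4 × 5.970/6.980 = 13.2 V.

Unloaded: 13.4 V; loaded: 13.2 V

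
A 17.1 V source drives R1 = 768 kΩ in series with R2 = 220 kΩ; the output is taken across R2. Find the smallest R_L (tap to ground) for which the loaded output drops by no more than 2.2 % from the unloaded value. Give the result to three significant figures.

R_L(min) ≈ 7.60 MΩ

Output resistance R_th = R1‖R2 = (768 × 220)/988.0 = 171.0 kΩ.
The fractional drop is R_th/(R_th + R_L); requiring this ≤ 0.0220 gives R_L ≥ R_th(1/0.0220 − 1) = 171.0 × 44.45 = 7.60 MΩ.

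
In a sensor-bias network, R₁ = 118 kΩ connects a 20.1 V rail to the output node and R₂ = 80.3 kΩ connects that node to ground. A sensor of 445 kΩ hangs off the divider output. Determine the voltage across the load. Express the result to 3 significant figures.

The load sits in parallel with R₂: R₂‖R_L = (80.3 × 445) / (80.3 + 445) = 68.02 kΩ.
V_out = 20.1 × 68.02 / (118 + 68.02) = 20.1 × 68.02/186.0 = 7.35 V.

V_out ≈ 7.35 V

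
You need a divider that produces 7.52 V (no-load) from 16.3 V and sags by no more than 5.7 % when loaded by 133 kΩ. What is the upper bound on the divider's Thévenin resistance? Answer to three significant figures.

Loading drop = R_th/(R_th + R_L) ≤ 0.0570, so R_th ≤ R_L · ε/(1−ε) = 133 kΩ × 0.0570/0.9430 = 8.04 kΩ.
(Any R1, R2 with R2/(R1+R2) = 0.461 and R1‖R2 ≤ 8.04 kΩ will meet the spec.)

R_th ≤ 8.04 kΩ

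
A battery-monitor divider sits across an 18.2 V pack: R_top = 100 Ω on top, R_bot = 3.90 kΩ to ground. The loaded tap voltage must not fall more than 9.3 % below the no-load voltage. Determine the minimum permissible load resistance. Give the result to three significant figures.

R_L(min) ≈ 951 Ω

Output resistance R_th = R_top‖R_bot = (100 × 3900)/4000 = 97.50 Ω.
The fractional drop is R_th/(R_th + R_L); requiring this ≤ 0.0930 gives R_L ≥ R_th(1/0.0930 − 1) = 97.50 × 9.753 = 951 Ω.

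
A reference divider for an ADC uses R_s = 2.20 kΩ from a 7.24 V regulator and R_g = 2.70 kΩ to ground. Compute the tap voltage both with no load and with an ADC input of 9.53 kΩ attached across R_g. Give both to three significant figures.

Open-circuit: V = 7.24 × 2.70/(2.20 + 2.70) = 3.99 V.
With the load, R_g becomes R_g‖R_L = 2.104 kΩ, so V = 7.24 × 2.104/4.304 = 3.54 V.

Unloaded: 3.99 V; loaded: 3.54 V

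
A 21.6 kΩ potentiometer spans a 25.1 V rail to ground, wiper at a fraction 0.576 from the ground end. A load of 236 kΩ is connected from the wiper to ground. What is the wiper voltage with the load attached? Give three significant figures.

V ≈ 14.1 V

The wiper splits the pot into (1−α)R = 9.158 kΩ above and αR = 12.44 kΩ below.
Lower section ‖ load = 11.82 kΩ.
V_wiper = 25.1 × 11.82/(9.158 + 11.82) = 14.1 V.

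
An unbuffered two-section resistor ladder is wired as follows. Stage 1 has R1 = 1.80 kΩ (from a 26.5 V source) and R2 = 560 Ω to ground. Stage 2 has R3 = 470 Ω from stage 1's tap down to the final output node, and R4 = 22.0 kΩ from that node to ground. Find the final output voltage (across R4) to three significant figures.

Stage 2 presents R3+R4 = 22470 Ω as a load on stage 1's tap.
Stage 1's lower leg becomes R2‖(R3+R4) = 546.4 Ω, so V_mid = 26.5 × 546.4/2346 = 6.171 V.
Stage 2 is itself unloaded: V_out = V_mid × R4/(R3+R4) = 6.171 × 22000/22470 = 6.04 V.

V_out ≈ 6.04 V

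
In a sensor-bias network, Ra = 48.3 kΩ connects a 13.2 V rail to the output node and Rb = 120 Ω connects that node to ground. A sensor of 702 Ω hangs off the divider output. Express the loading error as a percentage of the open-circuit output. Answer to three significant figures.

Unloaded V = 13.2 × 120/48420 = 0.032714 V.
Loaded: Rb‖R_L = 102.5 Ω, giving V = 13.2 × 102.5/48400 = 0.027948 V.
Drop = (0.032714 − 0.027948) / 0.032714 = 14.6 %.

14.6 %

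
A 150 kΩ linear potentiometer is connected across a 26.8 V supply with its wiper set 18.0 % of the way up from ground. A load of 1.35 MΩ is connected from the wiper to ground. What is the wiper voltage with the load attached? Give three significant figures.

V ≈ 4.75 V

The wiper splits the pot into (1−α)R = 123.0 kΩ above and αR = 27.00 kΩ below.
Lower section ‖ load = 26.47 kΩ.
V_wiper = 26.8 × 26.47/(123.0 + 26.47) = 4.75 V.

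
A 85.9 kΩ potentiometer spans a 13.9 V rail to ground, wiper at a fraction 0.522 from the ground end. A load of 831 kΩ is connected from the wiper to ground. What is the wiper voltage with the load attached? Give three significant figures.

The wiper splits the pot into (1−α)R = 41.06 kΩ above and αR = 44.84 kΩ below.
Lower section ‖ load = 42.54 kΩ.
V_wiper = 13.9 × 42.54/(41.06 + 42.54) = 7.07 V.

V ≈ 7.07 V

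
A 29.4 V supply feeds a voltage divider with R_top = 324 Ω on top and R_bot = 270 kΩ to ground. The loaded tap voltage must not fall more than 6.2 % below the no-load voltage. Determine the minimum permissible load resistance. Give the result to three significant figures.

R_L(min) ≈ 4.90 kΩ

Output resistance R_th = R_top‖R_bot = (324 × 270000)/270300 = 323.6 Ω.
The fractional drop is R_th/(R_th + R_L); requiring this ≤ 0.0620 gives R_L ≥ R_th(1/0.0620 − 1) = 323.6 × 15.13 = 4.90 kΩ.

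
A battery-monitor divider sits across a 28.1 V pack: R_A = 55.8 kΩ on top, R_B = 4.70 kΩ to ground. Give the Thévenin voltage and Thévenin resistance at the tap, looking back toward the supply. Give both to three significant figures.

V_th = 2.18 V, R_th = 4.33 kΩ

V_th is the open-circuit tap voltage: 28.1 × 4.70/(55.8 + 4.70) = 2.18 V.
With the supply zeroed, R_A and R_B appear in parallel from the tap: R_th = R_A‖R_B = (55.8 × 4.70)/60.50 = 4.33 kΩ.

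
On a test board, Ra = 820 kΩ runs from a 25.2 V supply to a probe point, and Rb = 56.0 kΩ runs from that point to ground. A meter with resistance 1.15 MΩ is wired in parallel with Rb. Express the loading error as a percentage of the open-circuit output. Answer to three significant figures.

The divider's output (Thévenin) resistance is Ra‖Rb = 52.42 kΩ.
Fractional drop under load = R_th/(R_th + R_L) = 52.42 / (52.42 + 1150) = 0.04360.
So the output falls by 4.36 %.

4.36 %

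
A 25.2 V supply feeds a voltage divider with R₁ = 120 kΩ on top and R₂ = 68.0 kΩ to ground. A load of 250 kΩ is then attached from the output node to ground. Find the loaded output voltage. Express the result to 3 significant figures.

The load sits in parallel with R₂: R₂‖R_L = (68.0 × 250) / (68.0 + 250) = 53.46 kΩ.
V_out = 25.2 × 53.46 / (120 + 53.46) = 25.2 × 53.46/173.5 = 7.77 V.

V_out ≈ 7.77 V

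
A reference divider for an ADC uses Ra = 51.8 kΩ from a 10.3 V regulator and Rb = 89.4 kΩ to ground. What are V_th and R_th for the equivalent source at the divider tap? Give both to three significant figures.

V_th = 6.52 V, R_th = 32.8 kΩ

V_th is the open-circuit tap voltage: 10.3 × 89.4/(51.8 + 89.4) = 6.52 V.
With the supply zeroed, Ra and Rb appear in parallel from the tap: R_th = Ra‖Rb = (51.8 × 89.4)/141.2 = 32.8 kΩ.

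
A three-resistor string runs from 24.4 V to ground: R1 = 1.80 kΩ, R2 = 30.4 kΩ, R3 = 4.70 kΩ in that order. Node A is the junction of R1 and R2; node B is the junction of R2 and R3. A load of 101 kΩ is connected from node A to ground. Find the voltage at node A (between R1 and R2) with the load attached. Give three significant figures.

Below node A the series string R2+R3 = 35.10 kΩ sits in parallel with the 101 kΩ load: 26.05 kΩ.
V_A = 24.4 × 26.05/(1.80 + 26.05) = 22.8 V.

V ≈ 22.8 V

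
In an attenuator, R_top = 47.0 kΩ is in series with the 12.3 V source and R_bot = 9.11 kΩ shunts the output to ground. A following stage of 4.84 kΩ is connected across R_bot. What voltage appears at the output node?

The load sits in parallel with R_bot: R_bot‖R_L = (9.11 × 4.84) / (9.11 + 4.84) = 3.161 kΩ.
V_out = 12.3 × 3.161 / (47.0 + 3.161) = 12.3 × 3.161/50.16 = 0.775 V.
(Unloaded it would have been 2.00 V.)

V_out ≈ 0.775 V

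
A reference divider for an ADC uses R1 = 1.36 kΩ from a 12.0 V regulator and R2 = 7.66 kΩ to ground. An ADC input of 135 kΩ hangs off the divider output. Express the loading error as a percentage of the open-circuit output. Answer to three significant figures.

The divider's output (Thévenin) resistance is R1‖R2 = 1.155 kΩ.
Fractional drop under load = R_th/(R_th + R_L) = 1.155 / (1.155 + 135) = 0.008483.
So the output falls by 0.848 %.

0.848 %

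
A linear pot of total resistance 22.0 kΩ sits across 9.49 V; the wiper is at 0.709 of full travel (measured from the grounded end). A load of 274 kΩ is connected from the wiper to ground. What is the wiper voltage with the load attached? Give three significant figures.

V ≈ 6.62 V

The wiper splits the pot into (1−α)R = 6.402 kΩ above and αR = 15.60 kΩ below.
Lower section ‖ load = 14.76 kΩ.
V_wiper = 9.49 × 14.76/(6.402 + 14.76) = 6.62 V.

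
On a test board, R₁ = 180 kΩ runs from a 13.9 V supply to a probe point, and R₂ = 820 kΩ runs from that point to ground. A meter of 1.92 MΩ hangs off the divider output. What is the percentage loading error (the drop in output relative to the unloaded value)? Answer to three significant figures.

7.14 %

The divider's output (Thévenin) resistance is R₁‖R₂ = 147.6 kΩ.
Fractional drop under load = R_th/(R_th + R_L) = 147.6 / (147.6 + 1920) = 0.07139.
So the output falls by 7.14 %.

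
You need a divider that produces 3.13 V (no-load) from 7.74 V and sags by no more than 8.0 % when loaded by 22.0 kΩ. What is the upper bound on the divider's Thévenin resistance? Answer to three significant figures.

R_th ≤ 1.91 kΩ

Loading drop = R_th/(R_th + R_L) ≤ 0.0800, so R_th ≤ R_L · ε/(1−ε) = 22.0 kΩ × 0.0800/0.9200 = 1.91 kΩ.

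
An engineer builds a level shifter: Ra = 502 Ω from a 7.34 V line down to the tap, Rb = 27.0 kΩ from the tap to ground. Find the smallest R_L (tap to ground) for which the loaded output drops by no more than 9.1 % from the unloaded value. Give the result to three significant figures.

Output resistance R_th = Ra‖Rb = (502 × 27000)/27500 = 492.8 Ω.
The fractional drop is R_th/(R_th + R_L); requiring this ≤ 0.0910 gives R_L ≥ R_th(1/0.0910 − 1) = 492.8 × 9.989 = 4.92 kΩ.

R_L(min) ≈ 4.92 kΩ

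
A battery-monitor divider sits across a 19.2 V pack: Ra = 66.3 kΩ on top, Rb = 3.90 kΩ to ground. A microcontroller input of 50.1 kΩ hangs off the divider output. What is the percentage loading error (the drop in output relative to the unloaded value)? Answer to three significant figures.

6.85 %

The divider's output (Thévenin) resistance is Ra‖Rb = 3.683 kΩ.
Fractional drop under load = R_th/(R_th + R_L) = 3.683 / (3.683 + 50.1) = 0.06848.
So the output falls by 6.85 %.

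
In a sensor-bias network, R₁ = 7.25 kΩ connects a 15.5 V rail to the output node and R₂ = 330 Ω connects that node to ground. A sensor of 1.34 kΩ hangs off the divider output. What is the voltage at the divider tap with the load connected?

V_out ≈ 0.546 V

The load sits in parallel with R₂: R₂‖R_L = (330 × 1340) / (330 + 1340) = 264.8 Ω.
V_out = 15.5 × 264.8 / (7250 + 264.8) = 15.5 × 264.8/7515 = 0.546 V.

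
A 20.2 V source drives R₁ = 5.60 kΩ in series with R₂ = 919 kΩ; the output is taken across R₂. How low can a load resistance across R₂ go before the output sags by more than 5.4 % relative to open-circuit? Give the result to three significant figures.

R_L(min) ≈ 97.5 kΩ

Output resistance R_th = R₁‖R₂ = (5.60 × 919)/924.6 = 5.566 kΩ.
The fractional drop is R_th/(R_th + R_L); requiring this ≤ 0.0540 gives R_L ≥ R_th(1/0.0540 − 1) = 5.566 × 17.52 = 97.5 kΩ.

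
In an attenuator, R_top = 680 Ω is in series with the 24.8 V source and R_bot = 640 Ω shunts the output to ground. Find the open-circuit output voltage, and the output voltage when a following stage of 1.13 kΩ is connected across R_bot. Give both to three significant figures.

Open-circuit: V = 24.8 × 640/(680 + 640) = 12.0 V.
With the load, R_bot becomes R_bot‖R_L = 408.6 Ω, so V = 24.8 × 408.6/1089 = 9.31 V.

Unloaded: 12.0 V; loaded: 9.31 V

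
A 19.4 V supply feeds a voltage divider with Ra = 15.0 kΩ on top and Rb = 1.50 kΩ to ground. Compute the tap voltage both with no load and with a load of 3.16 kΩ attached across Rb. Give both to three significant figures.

Unloaded: 1.76 V; loaded: 1.23 V

Open-circuit: V = 19.4 × 1.50/(15.0 + 1.50) = 1.76 V.
With the load, Rb becomes Rb‖R_L = 1.017 kΩ, so V = 19.4 × 1.017/16.02 = 1.23 V.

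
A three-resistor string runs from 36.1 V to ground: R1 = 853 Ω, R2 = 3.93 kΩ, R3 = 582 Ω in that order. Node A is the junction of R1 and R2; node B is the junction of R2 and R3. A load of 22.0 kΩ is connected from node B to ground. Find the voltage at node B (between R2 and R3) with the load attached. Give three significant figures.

V ≈ 3.83 V

At node B, R3 is in parallel with the load: R3‖R_L = 567.0 Ω.
Below node A the resistance is R2 + (R3‖R_L) = 4497 Ω, so V_A = 36.1 × 4497/5350 = 30.34 V.
Then V_B = V_A × (R3‖R_L)/(R2 + R3‖R_L) = 30.34 × 567.0/4497 = 3.83 V.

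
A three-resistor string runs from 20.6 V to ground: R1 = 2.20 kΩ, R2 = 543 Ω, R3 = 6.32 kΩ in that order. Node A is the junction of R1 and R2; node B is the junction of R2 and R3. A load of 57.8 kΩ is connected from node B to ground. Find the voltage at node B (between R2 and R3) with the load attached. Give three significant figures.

V ≈ 13.9 V

At node B, R3 is in parallel with the load: R3‖R_L = 5697 Ω.
Below node A the resistance is R2 + (R3‖R_L) = 6240 Ω, so V_A = 20.6 × 6240/8440 = 15.23 V.
Then V_B = V_A × (R3‖R_L)/(R2 + R3‖R_L) = 15.23 × 5697/6240 = 13.9 V.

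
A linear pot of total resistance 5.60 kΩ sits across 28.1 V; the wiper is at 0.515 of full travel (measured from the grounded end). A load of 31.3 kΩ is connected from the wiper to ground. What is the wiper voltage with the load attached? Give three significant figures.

The wiper splits the pot into (1−α)R = 2.716 kΩ above and αR = 2.884 kΩ below.
Lower section ‖ load = 2.641 kΩ.
V_wiper = 28.1 × 2.641/(2.716 + 2.641) = 13.9 V.

V ≈ 13.9 V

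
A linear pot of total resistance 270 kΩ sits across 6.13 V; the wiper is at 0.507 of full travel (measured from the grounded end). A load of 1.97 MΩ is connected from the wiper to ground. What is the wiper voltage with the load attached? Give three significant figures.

V ≈ 3.00 V

The wiper splits the pot into (1−α)R = 133.1 kΩ above and αR = 136.9 kΩ below.
Lower section ‖ load = 128.0 kΩ.
V_wiper = 6.13 × 128.0/(133.1 + 128.0) = 3.00 V.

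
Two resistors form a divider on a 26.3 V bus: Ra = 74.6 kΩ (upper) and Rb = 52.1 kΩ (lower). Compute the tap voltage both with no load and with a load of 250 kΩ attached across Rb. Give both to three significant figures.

Unloaded: 10.8 V; loaded: 9.63 V

Open-circuit: V = 26.3 × 52.1/(74.6 + 52.1) = 10.8 V.
With the load, Rb becomes Rb‖R_L = 43.11 kΩ, so V = 26.3 × 43.11/117.7 = 9.63 V.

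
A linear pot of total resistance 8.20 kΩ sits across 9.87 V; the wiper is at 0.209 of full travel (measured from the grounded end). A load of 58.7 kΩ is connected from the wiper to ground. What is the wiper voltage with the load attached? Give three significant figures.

The wiper splits the pot into (1−α)R = 6.486 kΩ above and αR = 1.714 kΩ below.
Lower section ‖ load = 1.665 kΩ.
V_wiper = 9.87 × 1.665/(6.486 + 1.665) = 2.02 V.

V ≈ 2.02 V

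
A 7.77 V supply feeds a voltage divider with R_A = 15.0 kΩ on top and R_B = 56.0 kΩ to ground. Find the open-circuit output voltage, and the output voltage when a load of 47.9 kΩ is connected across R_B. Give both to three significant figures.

Open-circuit: V = 7.77 × 56.0/(15.0 + 56.0) = 6.13 V.
With the load, R_B becomes R_B‖R_L = 25.82 kΩ, so V = 7.77 × 25.82/40.82 = 4.91 V.

Unloaded: 6.13 V; loaded: 4.91 V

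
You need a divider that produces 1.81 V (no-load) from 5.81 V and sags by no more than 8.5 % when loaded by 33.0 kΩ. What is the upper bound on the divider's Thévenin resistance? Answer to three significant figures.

Loading drop = R_th/(R_th + R_L) ≤ 0.0850, so R_th ≤ R_L · ε/(1−ε) = 33.0 kΩ × 0.0850/0.9150 = 3.07 kΩ.

R_th ≤ 3.07 kΩ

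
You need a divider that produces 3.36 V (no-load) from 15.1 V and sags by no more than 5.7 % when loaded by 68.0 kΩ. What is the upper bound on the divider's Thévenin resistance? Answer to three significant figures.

Loading drop = R_th/(R_th + R_L) ≤ 0.0570, so R_th ≤ R_L · ε/(1−ε) = 68.0 kΩ × 0.0570/0.9430 = 4.11 kΩ.

R_th ≤ 4.11 kΩ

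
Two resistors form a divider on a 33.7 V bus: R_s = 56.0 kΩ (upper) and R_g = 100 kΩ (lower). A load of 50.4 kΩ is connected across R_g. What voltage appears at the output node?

V_out ≈ 12.6 V

The load sits in parallel with R_g: R_g‖R_L = (100 × 50.4) / (100 + 50.4) = 33.51 kΩ.
V_out = 33.7 × 33.51 / (56.0 + 33.51) = 33.7 × 33.51/89.51 = 12.6 V.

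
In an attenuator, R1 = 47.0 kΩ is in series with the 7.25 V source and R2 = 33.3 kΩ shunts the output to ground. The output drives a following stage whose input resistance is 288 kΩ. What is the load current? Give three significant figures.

I_L ≈ 9.78 µA

R2‖R_L = 29.85 kΩ; V_out = 7.25 × 29.85/76.85 = 2.816 V.
I_L = V_out / R_L = 2.816 / 288 kΩ = 9.78 µA.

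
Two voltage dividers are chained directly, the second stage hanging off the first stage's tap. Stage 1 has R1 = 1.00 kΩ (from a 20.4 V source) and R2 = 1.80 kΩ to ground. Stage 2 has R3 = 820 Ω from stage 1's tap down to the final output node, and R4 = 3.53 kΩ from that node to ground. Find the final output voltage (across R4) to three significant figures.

V_out ≈ 9.27 V

Stage 2 presents R3+R4 = 4350 Ω as a load on stage 1's tap.
Stage 1's lower leg becomes R2‖(R3+R4) = 1273 Ω, so V_mid = 20.4 × 1273/2273 = 11.43 V.
Stage 2 is itself unloaded: V_out = V_mid × R4/(R3+R4) = 11.43 × 3530/4350 = 9.27 V.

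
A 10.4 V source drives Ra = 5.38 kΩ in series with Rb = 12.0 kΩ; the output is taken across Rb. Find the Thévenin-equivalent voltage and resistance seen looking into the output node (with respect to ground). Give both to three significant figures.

V_th is the open-circuit tap voltage: 10.4 × 12.0/(5.38 + 12.0) = 7.18 V.
With the supply zeroed, Ra and Rb appear in parallel from the tap: R_th = Ra‖Rb = (5.38 × 12.0)/17.38 = 3.71 kΩ.

V_th = 7.18 V, R_th = 3.71 kΩ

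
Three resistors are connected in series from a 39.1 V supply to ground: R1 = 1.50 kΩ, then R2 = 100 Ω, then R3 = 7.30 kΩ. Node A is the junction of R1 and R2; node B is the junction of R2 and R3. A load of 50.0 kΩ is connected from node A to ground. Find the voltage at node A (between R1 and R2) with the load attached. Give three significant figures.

V ≈ 31.7 V

Below node A the series string R2+R3 = 7400 Ω sits in parallel with the 50000 Ω load: 6446 Ω.
V_A = 39.1 × 6446/(1500 + 6446) = 31.7 V.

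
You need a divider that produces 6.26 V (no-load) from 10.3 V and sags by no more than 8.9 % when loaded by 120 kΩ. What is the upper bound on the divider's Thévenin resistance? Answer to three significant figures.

Loading drop = R_th/(R_th + R_L) ≤ 0.0890, so R_th ≤ R_L · ε/(1−ε) = 120 kΩ × 0.0890/0.9110 = 11.7 kΩ.

R_th ≤ 11.7 kΩ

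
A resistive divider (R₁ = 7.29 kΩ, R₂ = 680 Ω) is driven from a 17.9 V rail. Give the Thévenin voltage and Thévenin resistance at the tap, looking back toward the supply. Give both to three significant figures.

V_th = 1.53 V, R_th = 622 Ω

V_th is the open-circuit tap voltage: 17.9 × 680/(7290 + 680) = 1.53 V.
With the supply zeroed, R₁ and R₂ appear in parallel from the tap: R_th = R₁‖R₂ = (7290 × 680)/7970 = 622 Ω.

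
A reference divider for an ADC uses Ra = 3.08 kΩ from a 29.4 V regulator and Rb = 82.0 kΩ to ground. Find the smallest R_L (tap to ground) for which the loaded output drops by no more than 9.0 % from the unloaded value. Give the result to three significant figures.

R_L(min) ≈ 30.0 kΩ

Output resistance R_th = Ra‖Rb = (3.08 × 82.0)/85.08 = 2.969 kΩ.
The fractional drop is R_th/(R_th + R_L); requiring this ≤ 0.0900 gives R_L ≥ R_th(1/0.0900 − 1) = 2.969 × 10.11 = 30.0 kΩ.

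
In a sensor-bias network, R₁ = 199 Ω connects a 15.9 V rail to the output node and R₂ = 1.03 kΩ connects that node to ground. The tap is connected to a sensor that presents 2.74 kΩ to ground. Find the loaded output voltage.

The load sits in parallel with R₂: R₂‖R_L = (1030 × 2740) / (1030 + 2740) = 748.6 Ω.
V_out = 15.9 × 748.6 / (199 + 748.6) = 15.9 × 748.6/947.6 = 12.6 V.

V_out ≈ 12.6 V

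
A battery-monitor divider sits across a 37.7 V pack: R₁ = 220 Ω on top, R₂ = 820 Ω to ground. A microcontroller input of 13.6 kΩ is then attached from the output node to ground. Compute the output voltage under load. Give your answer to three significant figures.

The load sits in parallel with R₂: R₂‖R_L = (820 × 13600) / (820 + 13600) = 773.4 Ω.
V_out = 37.7 × 773.4 / (220 + 773.4) = 37.7 × 773.4/993.4 = 29.4 V.
(Unloaded it would have been 29.7 V.)

V_out ≈ 29.4 V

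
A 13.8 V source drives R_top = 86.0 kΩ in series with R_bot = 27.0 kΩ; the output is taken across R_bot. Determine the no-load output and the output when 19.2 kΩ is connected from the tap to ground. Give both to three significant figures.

Unloaded: 3.30 V; loaded: 1.59 V

Open-circuit: V = 13.8 × 27.0/(86.0 + 27.0) = 3.30 V.
With the load, R_bot becomes R_bot‖R_L = 11.22 kΩ, so V = 13.8 × 11.22/97.22 = 1.59 V.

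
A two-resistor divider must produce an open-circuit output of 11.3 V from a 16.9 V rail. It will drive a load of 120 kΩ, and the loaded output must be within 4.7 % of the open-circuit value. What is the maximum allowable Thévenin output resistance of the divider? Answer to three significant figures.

Loading drop = R_th/(R_th + R_L) ≤ 0.0470, so R_th ≤ R_L · ε/(1−ε) = 120 kΩ × 0.0470/0.9530 = 5.92 kΩ.
(Any R1, R2 with R2/(R1+R2) = 0.669 and R1‖R2 ≤ 5.92 kΩ will meet the spec.)

R_th ≤ 5.92 kΩ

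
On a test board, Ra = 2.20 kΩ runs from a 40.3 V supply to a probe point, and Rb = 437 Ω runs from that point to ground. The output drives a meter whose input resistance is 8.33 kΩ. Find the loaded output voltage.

V_out ≈ 6.40 V

The load sits in parallel with Rb: Rb‖R_L = (437 × 8330) / (437 + 8330) = 415.2 Ω.
V_out = 40.3 × 415.2 / (2200 + 415.2) = 40.3 × 415.2/2615 = 6.40 V.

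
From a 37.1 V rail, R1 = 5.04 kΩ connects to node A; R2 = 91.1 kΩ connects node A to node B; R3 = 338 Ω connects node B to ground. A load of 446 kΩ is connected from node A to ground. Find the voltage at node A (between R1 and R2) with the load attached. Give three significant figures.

V ≈ 34.8 V

Below node A the series string R2+R3 = 91440 Ω sits in parallel with the 446000 Ω load: 75880 Ω.
V_A = 37.1 × 75880/(5040 + 75880) = 34.8 V.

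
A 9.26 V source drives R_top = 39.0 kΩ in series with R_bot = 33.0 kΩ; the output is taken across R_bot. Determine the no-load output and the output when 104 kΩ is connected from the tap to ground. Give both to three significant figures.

Unloaded: 4.24 V; loaded: 3.62 V

Open-circuit: V = 9.26 × 33.0/(39.0 + 33.0) = 4.24 V.
With the load, R_bot becomes R_bot‖R_L = 25.05 kΩ, so V = 9.26 × 25.05/64.05 = 3.62 V.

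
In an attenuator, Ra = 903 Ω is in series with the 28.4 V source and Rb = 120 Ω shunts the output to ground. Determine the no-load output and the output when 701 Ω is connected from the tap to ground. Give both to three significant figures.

Open-circuit: V = 28.4 × 120/(903 + 120) = 3.33 V.
With the load, Rb becomes Rb‖R_L = 102.5 Ω, so V = 28.4 × 102.5/1005 = 2.89 V.

Unloaded: 3.33 V; loaded: 2.89 V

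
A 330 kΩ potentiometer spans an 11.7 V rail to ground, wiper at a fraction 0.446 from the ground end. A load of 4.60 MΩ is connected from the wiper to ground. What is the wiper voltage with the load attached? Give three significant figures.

V ≈ 5.13 V

The wiper splits the pot into (1−α)R = 182.8 kΩ above and αR = 147.2 kΩ below.
Lower section ‖ load = 142.6 kΩ.
V_wiper = 11.7 × 142.6/(182.8 + 142.6) = 5.13 V.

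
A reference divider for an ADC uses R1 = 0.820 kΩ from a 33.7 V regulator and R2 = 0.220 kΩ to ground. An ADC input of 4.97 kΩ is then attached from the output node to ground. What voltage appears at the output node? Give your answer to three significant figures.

The load sits in parallel with R2: R2‖R_L = (220 × 4970) / (220 + 4970) = 210.7 Ω.
V_out = 33.7 × 210.7 / (820 + 210.7) = 33.7 × 210.7/1031 = 6.89 V.

V_out ≈ 6.89 V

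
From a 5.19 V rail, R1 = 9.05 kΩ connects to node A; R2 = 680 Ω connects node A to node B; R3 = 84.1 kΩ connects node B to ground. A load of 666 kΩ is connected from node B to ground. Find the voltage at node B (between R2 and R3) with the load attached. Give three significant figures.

At node B, R3 is in parallel with the load: R3‖R_L = 74670 Ω.
Below node A the resistance is R2 + (R3‖R_L) = 75350 Ω, so V_A = 5.19 × 75350/84400 = 4.633 V.
Then V_B = V_A × (R3‖R_L)/(R2 + R3‖R_L) = 4.633 × 74670/75350 = 4.59 V.

V ≈ 4.59 V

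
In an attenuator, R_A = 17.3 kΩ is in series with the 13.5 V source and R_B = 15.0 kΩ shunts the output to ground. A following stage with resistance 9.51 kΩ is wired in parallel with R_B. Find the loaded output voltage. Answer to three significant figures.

V_out ≈ 3.40 V

The load sits in parallel with R_B: R_B‖R_L = (15.0 × 9.51) / (15.0 + 9.51) = 5.820 kΩ.
V_out = 13.5 × 5.820 / (17.3 + 5.820) = 13.5 × 5.820/23.12 = 3.40 V.
(Unloaded it would have been 6.27 V.)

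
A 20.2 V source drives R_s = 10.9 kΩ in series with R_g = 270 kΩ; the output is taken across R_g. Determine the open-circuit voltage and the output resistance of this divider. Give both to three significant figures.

V_th is the open-circuit tap voltage: 20.2 × 270/(10.9 + 270) = 19.4 V.
With the supply zeroed, R_s and R_g appear in parallel from the tap: R_th = R_s‖R_g = (10.9 × 270)/280.9 = 10.5 kΩ.

V_th = 19.4 V, R_th = 10.5 kΩ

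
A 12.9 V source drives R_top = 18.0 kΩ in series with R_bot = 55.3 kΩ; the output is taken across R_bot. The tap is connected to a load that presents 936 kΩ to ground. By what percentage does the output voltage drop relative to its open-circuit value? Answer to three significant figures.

The divider's output (Thévenin) resistance is R_top‖R_bot = 13.58 kΩ.
Fractional drop under load = R_th/(R_th + R_L) = 13.58 / (13.58 + 936) = 0.01430.
So the output falls by 1.43 %.

1.43 %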